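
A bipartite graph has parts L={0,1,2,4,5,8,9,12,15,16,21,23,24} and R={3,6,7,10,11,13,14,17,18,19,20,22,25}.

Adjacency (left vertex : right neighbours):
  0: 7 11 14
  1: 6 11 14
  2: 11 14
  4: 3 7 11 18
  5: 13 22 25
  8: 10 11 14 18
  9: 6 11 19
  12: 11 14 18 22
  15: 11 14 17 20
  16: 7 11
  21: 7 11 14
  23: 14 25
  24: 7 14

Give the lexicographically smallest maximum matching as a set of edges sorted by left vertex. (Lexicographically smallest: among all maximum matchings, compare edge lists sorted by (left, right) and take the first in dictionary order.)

Lex-smallest maximum matching: {(0,7), (1,6), (2,11), (4,3), (5,13), (8,10), (9,19), (12,18), (15,17), (21,14), (23,25)}

|M| = 11 (so the lex-smallest maximum matching has 11 edges)
process left vertices in ascending order; for each, take the smallest-labelled available neighbour that still permits 11 edges overall, or leave it unmatched if none does
lex-smallest matching: {0-7, 1-6, 2-11, 4-3, 5-13, 8-10, 9-19, 12-18, 15-17, 21-14, 23-25}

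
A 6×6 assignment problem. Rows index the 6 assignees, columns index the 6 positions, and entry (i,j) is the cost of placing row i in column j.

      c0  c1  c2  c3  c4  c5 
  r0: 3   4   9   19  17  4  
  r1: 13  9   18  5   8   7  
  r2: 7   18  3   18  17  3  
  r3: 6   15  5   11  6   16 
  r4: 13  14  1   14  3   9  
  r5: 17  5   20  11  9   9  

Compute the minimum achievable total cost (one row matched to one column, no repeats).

Minimum assignment cost: 23

optimal assignment: row0→col0 (cost 3), row1→col3 (cost 5), row2→col5 (cost 3), row3→col4 (cost 6), row4→col2 (cost 1), row5→col1 (cost 5)
total = 3 + 5 + 3 + 6 + 1 + 5 = 23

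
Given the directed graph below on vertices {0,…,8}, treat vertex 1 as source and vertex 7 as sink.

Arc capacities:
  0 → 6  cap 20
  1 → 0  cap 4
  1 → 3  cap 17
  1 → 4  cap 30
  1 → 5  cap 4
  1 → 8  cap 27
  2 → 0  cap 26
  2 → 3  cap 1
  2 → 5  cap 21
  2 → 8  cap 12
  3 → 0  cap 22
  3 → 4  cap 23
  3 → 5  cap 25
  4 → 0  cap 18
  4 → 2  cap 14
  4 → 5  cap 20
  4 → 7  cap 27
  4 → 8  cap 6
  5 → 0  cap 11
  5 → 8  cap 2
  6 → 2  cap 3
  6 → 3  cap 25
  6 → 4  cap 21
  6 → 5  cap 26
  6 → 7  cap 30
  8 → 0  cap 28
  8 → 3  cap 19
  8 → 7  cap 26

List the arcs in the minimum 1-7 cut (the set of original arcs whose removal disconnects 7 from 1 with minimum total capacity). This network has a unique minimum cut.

Min-cut arcs: {(0,6), (4,7), (8,7)} (total capacity 73)

augment #1: 1→4→7 push 27
augment #2: 1→8→7 push 26
augment #3: 1→0→6→7 push 4
augment #4: 1→3→0→6→7 push 16
max flow = 73; residual-reachable set from 1 gives S-side
cut edges (S→T): {(0,6), (4,7), (8,7)} total cap 73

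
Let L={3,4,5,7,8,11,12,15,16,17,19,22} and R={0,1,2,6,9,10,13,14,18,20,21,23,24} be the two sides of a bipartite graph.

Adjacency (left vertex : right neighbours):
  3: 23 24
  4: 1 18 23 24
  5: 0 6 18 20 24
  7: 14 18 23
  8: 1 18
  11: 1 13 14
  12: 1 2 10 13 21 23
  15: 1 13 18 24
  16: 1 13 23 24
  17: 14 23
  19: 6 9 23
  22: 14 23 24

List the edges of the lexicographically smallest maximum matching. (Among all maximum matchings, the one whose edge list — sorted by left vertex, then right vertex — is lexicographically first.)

|M| = 9 (so the lex-smallest maximum matching has 9 edges)
process left vertices in ascending order; for each, take the smallest-labelled available neighbour that still permits 9 edges overall, or leave it unmatched if none does
lex-smallest matching: {3-23, 4-1, 5-0, 7-14, 8-18, 11-13, 12-2, 15-24, 19-6}

Lex-smallest maximum matching: {(3,23), (4,1), (5,0), (7,14), (8,18), (11,13), (12,2), (15,24), (19,6)}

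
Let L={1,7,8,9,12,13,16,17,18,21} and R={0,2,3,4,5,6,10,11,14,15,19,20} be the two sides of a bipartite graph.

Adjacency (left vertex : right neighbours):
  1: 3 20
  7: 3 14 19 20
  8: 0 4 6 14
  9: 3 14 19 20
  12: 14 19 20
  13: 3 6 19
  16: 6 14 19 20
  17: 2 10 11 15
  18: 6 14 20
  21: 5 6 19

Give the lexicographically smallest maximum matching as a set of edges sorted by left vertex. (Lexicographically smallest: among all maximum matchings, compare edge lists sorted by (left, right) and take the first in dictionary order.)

|M| = 8 (so the lex-smallest maximum matching has 8 edges)
process left vertices in ascending order; for each, take the smallest-labelled available neighbour that still permits 8 edges overall, or leave it unmatched if none does
lex-smallest matching: {1-3, 7-14, 8-0, 9-19, 12-20, 13-6, 17-2, 21-5}

Lex-smallest maximum matching: {(1,3), (7,14), (8,0), (9,19), (12,20), (13,6), (17,2), (21,5)}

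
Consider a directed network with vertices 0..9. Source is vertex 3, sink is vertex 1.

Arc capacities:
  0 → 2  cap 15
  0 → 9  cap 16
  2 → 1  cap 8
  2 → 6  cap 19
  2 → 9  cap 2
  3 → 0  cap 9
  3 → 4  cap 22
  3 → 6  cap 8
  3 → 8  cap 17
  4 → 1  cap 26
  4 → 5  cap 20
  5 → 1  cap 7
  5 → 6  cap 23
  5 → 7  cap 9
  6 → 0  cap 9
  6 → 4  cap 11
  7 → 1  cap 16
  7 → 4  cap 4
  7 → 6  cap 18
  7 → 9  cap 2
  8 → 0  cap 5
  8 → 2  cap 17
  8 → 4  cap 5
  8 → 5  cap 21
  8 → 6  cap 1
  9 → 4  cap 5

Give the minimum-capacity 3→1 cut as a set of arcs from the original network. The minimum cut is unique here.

augment #1: 3→4→1 push 22
augment #2: 3→0→2→1 push 8
augment #3: 3→6→4→1 push 4
augment #4: 3→8→5→1 push 7
augment #5: 3→8→5→7→1 push 9
max flow = 50; residual-reachable set from 3 gives S-side
cut edges (S→T): {(2,1), (4,1), (5,1), (5,7)} total cap 50

Min-cut arcs: {(2,1), (4,1), (5,1), (5,7)} (total capacity 50)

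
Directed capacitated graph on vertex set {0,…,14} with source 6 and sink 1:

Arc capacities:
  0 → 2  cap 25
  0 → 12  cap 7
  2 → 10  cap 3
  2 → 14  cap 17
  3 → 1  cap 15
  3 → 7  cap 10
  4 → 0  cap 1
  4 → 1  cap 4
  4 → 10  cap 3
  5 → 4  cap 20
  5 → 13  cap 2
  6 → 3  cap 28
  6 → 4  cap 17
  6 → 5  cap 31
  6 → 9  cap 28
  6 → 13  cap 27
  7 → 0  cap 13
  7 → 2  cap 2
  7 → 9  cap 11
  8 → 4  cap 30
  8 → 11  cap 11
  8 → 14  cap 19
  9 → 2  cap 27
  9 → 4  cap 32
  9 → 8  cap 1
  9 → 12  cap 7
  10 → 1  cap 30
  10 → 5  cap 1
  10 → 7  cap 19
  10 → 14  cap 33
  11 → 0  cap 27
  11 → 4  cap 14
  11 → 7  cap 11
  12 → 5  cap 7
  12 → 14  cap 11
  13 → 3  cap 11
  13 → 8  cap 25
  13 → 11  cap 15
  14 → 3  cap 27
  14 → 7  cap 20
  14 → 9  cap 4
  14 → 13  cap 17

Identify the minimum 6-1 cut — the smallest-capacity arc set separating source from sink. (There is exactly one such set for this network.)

Min-cut arcs: {(2,10), (3,1), (4,1), (4,10)} (total capacity 25)

augment #1: 6→3→1 push 15
augment #2: 6→4→1 push 4
augment #3: 6→4→10→1 push 3
augment #4: 6→9→2→10→1 push 3
max flow = 25; residual-reachable set from 6 gives S-side
cut edges (S→T): {(2,10), (3,1), (4,1), (4,10)} total cap 25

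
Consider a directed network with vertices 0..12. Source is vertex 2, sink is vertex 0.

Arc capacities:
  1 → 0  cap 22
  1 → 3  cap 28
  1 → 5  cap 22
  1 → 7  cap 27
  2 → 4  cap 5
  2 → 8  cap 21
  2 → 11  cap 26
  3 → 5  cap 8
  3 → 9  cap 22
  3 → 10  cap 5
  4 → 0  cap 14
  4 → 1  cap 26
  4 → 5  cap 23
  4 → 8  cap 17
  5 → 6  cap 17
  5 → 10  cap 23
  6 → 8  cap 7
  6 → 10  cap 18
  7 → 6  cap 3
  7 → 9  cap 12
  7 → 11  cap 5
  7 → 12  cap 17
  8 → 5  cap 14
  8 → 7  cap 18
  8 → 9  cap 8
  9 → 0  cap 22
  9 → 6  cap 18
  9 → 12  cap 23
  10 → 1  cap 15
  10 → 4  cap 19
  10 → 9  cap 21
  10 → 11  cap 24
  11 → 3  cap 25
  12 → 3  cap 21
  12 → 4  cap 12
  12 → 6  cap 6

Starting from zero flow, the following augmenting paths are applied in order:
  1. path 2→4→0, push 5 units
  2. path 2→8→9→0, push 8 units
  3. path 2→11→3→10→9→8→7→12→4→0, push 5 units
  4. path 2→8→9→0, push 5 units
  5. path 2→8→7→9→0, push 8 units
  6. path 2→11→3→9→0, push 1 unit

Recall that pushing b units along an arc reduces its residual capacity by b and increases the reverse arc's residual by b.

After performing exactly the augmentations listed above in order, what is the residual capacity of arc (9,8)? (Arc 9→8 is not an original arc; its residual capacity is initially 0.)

Residual capacity of (9,8): 8

after path 1 (2→4→0, push 5): res(9,8)=0
after path 2 (2→8→9→0, push 8): res(9,8)=8
after path 3 (2→11→3→10→9→8→7→12→4→0, push 5): res(9,8)=3
after path 4 (2→8→9→0, push 5): res(9,8)=8
after path 5 (2→8→7→9→0, push 8): res(9,8)=8
after path 6 (2→11→3→9→0, push 1): res(9,8)=8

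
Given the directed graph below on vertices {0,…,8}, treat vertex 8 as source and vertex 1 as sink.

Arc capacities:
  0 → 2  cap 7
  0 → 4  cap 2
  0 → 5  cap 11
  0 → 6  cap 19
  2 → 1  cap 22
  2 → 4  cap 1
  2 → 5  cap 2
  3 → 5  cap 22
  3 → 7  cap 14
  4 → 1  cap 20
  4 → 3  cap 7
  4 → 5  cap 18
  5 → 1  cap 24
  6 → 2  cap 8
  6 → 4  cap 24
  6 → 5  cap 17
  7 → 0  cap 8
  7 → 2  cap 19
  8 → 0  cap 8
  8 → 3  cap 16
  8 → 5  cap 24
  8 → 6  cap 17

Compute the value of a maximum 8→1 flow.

augment #1: 8→5→1 bottleneck 24, total now 24
augment #2: 8→0→2→1 bottleneck 7, total now 31
augment #3: 8→0→4→1 bottleneck 1, total now 32
augment #4: 8→6→2→1 bottleneck 8, total now 40
augment #5: 8→6→4→1 bottleneck 9, total now 49
augment #6: 8→3→7→2→1 bottleneck 7, total now 56
augment #7: 8→3→7→0→4→1 bottleneck 1, total now 57
augment #8: 8→3→7→2→4→1 bottleneck 1, total now 58
augment #9: 8→3→7→0→6→4→1 bottleneck 5, total now 63

Maximum flow value: 63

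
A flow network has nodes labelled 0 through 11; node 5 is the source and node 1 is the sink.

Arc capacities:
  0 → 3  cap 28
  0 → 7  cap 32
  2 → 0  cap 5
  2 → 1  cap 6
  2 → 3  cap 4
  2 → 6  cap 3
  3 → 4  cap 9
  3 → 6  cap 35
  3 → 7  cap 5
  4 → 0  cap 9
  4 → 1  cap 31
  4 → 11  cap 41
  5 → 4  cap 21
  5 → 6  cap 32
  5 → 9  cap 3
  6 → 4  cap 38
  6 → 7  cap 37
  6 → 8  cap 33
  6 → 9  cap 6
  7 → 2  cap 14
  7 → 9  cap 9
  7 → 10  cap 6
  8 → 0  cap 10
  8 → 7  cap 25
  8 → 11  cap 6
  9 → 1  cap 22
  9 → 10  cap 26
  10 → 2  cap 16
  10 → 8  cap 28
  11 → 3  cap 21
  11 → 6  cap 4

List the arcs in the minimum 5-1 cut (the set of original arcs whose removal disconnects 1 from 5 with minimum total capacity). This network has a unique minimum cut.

augment #1: 5→4→1 push 21
augment #2: 5→9→1 push 3
augment #3: 5→6→4→1 push 10
augment #4: 5→6→9→1 push 6
augment #5: 5→6→7→2→1 push 6
augment #6: 5→6→7→9→1 push 9
max flow = 55; residual-reachable set from 5 gives S-side
cut edges (S→T): {(2,1), (4,1), (5,9), (6,9), (7,9)} total cap 55

Min-cut arcs: {(2,1), (4,1), (5,9), (6,9), (7,9)} (total capacity 55)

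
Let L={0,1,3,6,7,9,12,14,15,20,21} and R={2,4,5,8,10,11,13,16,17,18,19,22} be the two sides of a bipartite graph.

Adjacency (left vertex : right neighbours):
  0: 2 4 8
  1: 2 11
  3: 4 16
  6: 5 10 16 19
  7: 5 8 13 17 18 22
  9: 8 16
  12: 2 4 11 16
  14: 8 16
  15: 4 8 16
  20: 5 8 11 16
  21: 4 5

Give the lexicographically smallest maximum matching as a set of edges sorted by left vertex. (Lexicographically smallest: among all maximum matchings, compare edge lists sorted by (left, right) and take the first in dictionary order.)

Lex-smallest maximum matching: {(0,2), (1,11), (3,4), (6,10), (7,13), (9,8), (12,16), (20,5)}

|M| = 8 (so the lex-smallest maximum matching has 8 edges)
process left vertices in ascending order; for each, take the smallest-labelled available neighbour that still permits 8 edges overall, or leave it unmatched if none does
lex-smallest matching: {0-2, 1-11, 3-4, 6-10, 7-13, 9-8, 12-16, 20-5}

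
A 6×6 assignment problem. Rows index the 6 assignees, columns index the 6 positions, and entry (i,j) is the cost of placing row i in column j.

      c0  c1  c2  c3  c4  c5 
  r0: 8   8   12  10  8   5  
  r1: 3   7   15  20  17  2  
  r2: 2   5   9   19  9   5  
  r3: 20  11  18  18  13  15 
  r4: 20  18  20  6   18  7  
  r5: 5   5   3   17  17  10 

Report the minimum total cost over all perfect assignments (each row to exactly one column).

optimal assignment: row0→col4 (cost 8), row1→col5 (cost 2), row2→col0 (cost 2), row3→col1 (cost 11), row4→col3 (cost 6), row5→col2 (cost 3)
total = 8 + 2 + 2 + 11 + 6 + 3 = 32

Minimum assignment cost: 32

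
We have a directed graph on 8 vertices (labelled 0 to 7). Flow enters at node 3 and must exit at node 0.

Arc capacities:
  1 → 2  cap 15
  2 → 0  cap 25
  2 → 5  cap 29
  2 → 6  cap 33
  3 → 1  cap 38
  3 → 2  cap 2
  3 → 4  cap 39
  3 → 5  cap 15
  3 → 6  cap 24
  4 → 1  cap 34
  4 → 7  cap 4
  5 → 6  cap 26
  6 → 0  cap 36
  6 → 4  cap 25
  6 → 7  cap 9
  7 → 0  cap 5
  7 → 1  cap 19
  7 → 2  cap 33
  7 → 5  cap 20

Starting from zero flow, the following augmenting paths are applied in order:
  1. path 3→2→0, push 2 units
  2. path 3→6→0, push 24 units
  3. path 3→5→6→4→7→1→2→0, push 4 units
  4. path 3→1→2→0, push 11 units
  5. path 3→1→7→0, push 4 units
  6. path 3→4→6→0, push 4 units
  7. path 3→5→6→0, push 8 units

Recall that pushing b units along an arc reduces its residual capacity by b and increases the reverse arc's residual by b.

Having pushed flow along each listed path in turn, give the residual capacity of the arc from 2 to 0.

Residual capacity of (2,0): 8

after path 1 (3→2→0, push 2): res(2,0)=23
after path 2 (3→6→0, push 24): res(2,0)=23
after path 3 (3→5→6→4→7→1→2→0, push 4): res(2,0)=19
after path 4 (3→1→2→0, push 11): res(2,0)=8
after path 5 (3→1→7→0, push 4): res(2,0)=8
after path 6 (3→4→6→0, push 4): res(2,0)=8
after path 7 (3→5→6→0, push 8): res(2,0)=8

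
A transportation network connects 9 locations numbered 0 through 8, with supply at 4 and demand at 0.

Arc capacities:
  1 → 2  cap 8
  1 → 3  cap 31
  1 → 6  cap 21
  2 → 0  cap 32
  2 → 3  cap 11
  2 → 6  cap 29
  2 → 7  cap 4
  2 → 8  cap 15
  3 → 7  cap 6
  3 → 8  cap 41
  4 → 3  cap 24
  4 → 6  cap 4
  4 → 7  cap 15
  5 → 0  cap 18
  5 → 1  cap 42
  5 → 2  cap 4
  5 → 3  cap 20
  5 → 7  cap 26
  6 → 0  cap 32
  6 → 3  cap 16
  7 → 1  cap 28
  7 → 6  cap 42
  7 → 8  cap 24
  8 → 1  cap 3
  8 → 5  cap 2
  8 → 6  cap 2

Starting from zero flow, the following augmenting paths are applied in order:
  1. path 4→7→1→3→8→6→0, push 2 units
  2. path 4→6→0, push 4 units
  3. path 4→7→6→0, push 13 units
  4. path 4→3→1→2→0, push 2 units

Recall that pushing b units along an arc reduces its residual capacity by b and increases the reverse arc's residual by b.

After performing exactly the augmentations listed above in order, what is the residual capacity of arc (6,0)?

Residual capacity of (6,0): 13

after path 1 (4→7→1→3→8→6→0, push 2): res(6,0)=30
after path 2 (4→6→0, push 4): res(6,0)=26
after path 3 (4→7→6→0, push 13): res(6,0)=13
after path 4 (4→3→1→2→0, push 2): res(6,0)=13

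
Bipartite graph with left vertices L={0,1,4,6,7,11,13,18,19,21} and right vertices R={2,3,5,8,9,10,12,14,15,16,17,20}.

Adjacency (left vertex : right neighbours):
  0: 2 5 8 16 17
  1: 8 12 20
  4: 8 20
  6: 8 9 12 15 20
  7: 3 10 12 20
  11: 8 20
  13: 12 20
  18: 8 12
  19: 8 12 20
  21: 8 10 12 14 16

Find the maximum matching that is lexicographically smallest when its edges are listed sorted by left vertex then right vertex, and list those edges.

|M| = 7 (so the lex-smallest maximum matching has 7 edges)
process left vertices in ascending order; for each, take the smallest-labelled available neighbour that still permits 7 edges overall, or leave it unmatched if none does
lex-smallest matching: {0-2, 1-8, 4-20, 6-9, 7-3, 13-12, 21-10}

Lex-smallest maximum matching: {(0,2), (1,8), (4,20), (6,9), (7,3), (13,12), (21,10)}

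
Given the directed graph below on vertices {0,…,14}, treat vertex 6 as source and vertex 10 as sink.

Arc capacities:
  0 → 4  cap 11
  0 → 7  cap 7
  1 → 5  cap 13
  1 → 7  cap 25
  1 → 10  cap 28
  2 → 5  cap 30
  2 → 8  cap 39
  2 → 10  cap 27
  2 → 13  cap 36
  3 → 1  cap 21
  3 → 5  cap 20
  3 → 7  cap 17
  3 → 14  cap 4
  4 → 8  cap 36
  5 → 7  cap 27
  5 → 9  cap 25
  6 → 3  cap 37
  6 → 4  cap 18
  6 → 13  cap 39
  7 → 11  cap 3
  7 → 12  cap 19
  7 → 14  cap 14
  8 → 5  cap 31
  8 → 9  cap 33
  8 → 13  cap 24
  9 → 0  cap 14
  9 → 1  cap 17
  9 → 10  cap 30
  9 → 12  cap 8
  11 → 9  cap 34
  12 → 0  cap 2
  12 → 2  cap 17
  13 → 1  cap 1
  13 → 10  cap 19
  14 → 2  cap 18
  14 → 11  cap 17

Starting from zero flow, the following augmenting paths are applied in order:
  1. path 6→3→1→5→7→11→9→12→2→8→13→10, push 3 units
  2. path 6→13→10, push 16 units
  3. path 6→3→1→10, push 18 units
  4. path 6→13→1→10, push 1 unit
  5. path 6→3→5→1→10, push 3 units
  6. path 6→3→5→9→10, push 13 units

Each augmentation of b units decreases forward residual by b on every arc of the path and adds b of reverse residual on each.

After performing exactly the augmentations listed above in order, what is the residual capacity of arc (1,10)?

Residual capacity of (1,10): 6

after path 1 (6→3→1→5→7→11→9→12→2→8→13→10, push 3): res(1,10)=28
after path 2 (6→13→10, push 16): res(1,10)=28
after path 3 (6→3→1→10, push 18): res(1,10)=10
after path 4 (6→13→1→10, push 1): res(1,10)=9
after path 5 (6→3→5→1→10, push 3): res(1,10)=6
after path 6 (6→3→5→9→10, push 13): res(1,10)=6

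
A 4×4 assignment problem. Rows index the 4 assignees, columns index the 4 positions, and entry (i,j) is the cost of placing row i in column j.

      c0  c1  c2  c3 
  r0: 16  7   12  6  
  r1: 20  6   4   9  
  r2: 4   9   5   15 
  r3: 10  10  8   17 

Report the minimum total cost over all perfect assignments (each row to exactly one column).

Minimum assignment cost: 24

one of 2 optimal assignments: row0→col3 (cost 6), row1→col1 (cost 6), row2→col0 (cost 4), row3→col2 (cost 8)
total = 6 + 6 + 4 + 8 = 24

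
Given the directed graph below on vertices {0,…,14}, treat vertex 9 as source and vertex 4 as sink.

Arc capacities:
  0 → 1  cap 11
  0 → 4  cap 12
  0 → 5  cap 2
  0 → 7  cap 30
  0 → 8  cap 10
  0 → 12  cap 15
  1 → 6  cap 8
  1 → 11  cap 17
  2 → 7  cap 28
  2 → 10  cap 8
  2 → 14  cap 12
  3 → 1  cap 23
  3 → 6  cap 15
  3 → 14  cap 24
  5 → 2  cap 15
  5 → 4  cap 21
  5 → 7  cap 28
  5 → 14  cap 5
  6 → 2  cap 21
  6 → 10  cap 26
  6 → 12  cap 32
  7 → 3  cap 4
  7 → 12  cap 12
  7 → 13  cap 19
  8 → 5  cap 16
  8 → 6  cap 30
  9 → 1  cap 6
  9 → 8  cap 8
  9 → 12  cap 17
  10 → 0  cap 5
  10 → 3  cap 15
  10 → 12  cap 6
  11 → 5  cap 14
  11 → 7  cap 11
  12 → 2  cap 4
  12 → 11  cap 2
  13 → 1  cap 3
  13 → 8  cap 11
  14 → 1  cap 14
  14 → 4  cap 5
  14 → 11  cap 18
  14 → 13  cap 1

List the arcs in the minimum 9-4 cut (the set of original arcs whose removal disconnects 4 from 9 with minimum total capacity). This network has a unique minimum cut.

augment #1: 9→8→5→4 push 8
augment #2: 9→1→11→5→4 push 6
augment #3: 9→12→2→14→4 push 4
augment #4: 9→12→11→5→4 push 2
max flow = 20; residual-reachable set from 9 gives S-side
cut edges (S→T): {(9,1), (9,8), (12,2), (12,11)} total cap 20

Min-cut arcs: {(9,1), (9,8), (12,2), (12,11)} (total capacity 20)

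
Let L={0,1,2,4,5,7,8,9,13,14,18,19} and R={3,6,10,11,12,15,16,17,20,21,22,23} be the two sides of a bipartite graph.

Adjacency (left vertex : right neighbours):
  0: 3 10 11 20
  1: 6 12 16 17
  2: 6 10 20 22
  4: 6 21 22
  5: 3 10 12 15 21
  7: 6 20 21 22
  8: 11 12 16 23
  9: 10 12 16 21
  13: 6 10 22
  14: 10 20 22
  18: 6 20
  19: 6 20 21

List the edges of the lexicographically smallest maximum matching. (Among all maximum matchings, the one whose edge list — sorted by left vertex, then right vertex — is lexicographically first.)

|M| = 10 (so the lex-smallest maximum matching has 10 edges)
process left vertices in ascending order; for each, take the smallest-labelled available neighbour that still permits 10 edges overall, or leave it unmatched if none does
lex-smallest matching: {0-3, 1-12, 2-6, 4-21, 5-15, 7-20, 8-11, 9-16, 13-10, 14-22}

Lex-smallest maximum matching: {(0,3), (1,12), (2,6), (4,21), (5,15), (7,20), (8,11), (9,16), (13,10), (14,22)}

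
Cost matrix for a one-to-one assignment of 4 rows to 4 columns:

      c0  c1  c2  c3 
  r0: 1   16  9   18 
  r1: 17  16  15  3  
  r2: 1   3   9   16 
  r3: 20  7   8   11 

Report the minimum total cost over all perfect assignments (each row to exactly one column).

optimal assignment: row0→col0 (cost 1), row1→col3 (cost 3), row2→col1 (cost 3), row3→col2 (cost 8)
total = 1 + 3 + 3 + 8 = 15

Minimum assignment cost: 15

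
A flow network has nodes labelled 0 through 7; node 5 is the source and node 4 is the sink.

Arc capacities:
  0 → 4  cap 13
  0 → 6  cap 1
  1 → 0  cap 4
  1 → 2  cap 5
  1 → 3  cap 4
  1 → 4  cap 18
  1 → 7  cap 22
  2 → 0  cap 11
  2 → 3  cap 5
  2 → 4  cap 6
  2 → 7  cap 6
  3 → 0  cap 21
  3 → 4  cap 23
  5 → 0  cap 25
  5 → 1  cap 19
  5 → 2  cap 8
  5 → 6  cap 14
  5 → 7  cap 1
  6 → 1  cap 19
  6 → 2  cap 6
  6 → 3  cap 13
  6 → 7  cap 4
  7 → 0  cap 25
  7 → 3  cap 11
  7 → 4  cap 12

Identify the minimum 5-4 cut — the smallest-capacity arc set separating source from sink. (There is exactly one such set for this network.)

augment #1: 5→0→4 push 13
augment #2: 5→1→4 push 18
augment #3: 5→2→4 push 6
augment #4: 5→7→4 push 1
augment #5: 5→1→3→4 push 1
augment #6: 5→2→3→4 push 2
augment #7: 5→6→3→4 push 13
augment #8: 5→6→7→4 push 1
augment #9: 5→0→6→7→4 push 1
max flow = 56; residual-reachable set from 5 gives S-side
cut edges (S→T): {(0,4), (0,6), (5,1), (5,2), (5,6), (5,7)} total cap 56

Min-cut arcs: {(0,4), (0,6), (5,1), (5,2), (5,6), (5,7)} (total capacity 56)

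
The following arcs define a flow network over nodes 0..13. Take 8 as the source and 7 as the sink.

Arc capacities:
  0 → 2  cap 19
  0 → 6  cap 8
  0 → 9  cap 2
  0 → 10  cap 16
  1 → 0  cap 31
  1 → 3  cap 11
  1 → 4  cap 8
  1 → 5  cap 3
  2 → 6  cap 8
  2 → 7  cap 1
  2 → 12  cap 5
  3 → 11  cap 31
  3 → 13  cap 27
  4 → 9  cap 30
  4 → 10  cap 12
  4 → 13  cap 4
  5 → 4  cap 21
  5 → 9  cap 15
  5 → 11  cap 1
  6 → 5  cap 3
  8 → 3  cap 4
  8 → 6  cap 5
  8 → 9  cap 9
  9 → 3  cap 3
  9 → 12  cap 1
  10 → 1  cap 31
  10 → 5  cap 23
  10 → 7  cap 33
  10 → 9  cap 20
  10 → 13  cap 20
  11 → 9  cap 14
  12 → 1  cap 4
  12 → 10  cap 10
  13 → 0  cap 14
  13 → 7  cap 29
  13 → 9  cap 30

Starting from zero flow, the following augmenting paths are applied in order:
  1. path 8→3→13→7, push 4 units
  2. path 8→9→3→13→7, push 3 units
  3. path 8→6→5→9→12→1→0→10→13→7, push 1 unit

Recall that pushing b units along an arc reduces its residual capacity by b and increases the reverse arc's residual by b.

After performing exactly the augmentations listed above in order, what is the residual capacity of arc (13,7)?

after path 1 (8→3→13→7, push 4): res(13,7)=25
after path 2 (8→9→3→13→7, push 3): res(13,7)=22
after path 3 (8→6→5→9→12→1→0→10→13→7, push 1): res(13,7)=21

Residual capacity of (13,7): 21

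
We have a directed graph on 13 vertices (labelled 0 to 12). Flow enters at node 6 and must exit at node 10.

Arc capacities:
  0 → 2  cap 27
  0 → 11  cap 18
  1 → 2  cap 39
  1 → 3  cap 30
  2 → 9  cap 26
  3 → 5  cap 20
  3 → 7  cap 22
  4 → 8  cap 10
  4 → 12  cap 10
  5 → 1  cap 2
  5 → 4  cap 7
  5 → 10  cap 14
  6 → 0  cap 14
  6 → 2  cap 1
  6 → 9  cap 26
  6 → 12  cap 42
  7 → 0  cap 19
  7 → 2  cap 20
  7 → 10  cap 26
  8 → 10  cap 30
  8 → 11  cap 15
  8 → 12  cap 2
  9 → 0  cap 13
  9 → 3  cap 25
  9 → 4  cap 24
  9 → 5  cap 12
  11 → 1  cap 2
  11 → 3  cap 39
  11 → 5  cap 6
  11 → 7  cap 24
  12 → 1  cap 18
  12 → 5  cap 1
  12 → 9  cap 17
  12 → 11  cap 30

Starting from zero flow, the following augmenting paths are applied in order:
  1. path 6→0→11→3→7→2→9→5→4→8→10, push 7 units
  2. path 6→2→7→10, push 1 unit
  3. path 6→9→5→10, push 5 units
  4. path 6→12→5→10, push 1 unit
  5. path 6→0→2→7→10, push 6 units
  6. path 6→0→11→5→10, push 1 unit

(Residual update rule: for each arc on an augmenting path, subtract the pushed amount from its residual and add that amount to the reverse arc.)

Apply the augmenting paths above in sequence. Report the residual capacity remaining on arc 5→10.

after path 1 (6→0→11→3→7→2→9→5→4→8→10, push 7): res(5,10)=14
after path 2 (6→2→7→10, push 1): res(5,10)=14
after path 3 (6→9→5→10, push 5): res(5,10)=9
after path 4 (6→12→5→10, push 1): res(5,10)=8
after path 5 (6→0→2→7→10, push 6): res(5,10)=8
after path 6 (6→0→11→5→10, push 1): res(5,10)=7

Residual capacity of (5,10): 7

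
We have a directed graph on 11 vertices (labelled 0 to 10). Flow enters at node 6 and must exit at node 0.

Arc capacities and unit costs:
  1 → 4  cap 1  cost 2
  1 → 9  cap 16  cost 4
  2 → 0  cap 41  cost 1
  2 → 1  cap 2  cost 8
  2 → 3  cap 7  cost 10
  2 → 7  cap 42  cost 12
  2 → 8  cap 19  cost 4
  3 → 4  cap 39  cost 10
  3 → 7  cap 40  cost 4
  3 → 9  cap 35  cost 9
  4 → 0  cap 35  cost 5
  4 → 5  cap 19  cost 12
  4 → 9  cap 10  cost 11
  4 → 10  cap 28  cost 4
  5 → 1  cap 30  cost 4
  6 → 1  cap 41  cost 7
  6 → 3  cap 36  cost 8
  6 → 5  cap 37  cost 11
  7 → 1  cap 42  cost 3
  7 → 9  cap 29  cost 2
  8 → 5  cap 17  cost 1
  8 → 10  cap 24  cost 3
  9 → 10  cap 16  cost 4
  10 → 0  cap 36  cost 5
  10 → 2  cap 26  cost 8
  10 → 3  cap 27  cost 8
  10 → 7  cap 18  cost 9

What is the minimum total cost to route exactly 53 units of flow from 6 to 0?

shortest-cost path #1: 6→1→4→0 push 1 @ unit cost 14 (adds 14)
shortest-cost path #2: 6→1→9→10→0 push 16 @ unit cost 20 (adds 320)
shortest-cost path #3: 6→3→4→0 push 34 @ unit cost 23 (adds 782)
shortest-cost path #4: 6→3→4→10→0 push 2 @ unit cost 27 (adds 54)
total cost = 1170

Minimum cost for 53 units: 1170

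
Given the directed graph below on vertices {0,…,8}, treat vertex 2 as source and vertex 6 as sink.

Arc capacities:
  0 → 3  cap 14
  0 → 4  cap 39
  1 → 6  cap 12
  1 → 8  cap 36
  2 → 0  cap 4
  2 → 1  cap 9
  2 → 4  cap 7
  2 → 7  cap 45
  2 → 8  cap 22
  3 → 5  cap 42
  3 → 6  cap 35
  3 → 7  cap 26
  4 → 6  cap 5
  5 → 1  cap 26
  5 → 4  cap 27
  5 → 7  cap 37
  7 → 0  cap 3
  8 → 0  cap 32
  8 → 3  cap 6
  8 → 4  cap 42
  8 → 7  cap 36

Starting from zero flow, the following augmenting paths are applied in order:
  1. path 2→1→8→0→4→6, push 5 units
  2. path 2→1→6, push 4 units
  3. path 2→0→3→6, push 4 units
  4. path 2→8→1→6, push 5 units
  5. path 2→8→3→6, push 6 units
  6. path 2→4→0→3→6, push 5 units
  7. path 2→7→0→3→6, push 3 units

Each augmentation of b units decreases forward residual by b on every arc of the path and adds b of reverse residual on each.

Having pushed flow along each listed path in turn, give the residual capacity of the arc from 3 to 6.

after path 1 (2→1→8→0→4→6, push 5): res(3,6)=35
after path 2 (2→1→6, push 4): res(3,6)=35
after path 3 (2→0→3→6, push 4): res(3,6)=31
after path 4 (2→8→1→6, push 5): res(3,6)=31
after path 5 (2→8→3→6, push 6): res(3,6)=25
after path 6 (2→4→0→3→6, push 5): res(3,6)=20
after path 7 (2→7→0→3→6, push 3): res(3,6)=17

Residual capacity of (3,6): 17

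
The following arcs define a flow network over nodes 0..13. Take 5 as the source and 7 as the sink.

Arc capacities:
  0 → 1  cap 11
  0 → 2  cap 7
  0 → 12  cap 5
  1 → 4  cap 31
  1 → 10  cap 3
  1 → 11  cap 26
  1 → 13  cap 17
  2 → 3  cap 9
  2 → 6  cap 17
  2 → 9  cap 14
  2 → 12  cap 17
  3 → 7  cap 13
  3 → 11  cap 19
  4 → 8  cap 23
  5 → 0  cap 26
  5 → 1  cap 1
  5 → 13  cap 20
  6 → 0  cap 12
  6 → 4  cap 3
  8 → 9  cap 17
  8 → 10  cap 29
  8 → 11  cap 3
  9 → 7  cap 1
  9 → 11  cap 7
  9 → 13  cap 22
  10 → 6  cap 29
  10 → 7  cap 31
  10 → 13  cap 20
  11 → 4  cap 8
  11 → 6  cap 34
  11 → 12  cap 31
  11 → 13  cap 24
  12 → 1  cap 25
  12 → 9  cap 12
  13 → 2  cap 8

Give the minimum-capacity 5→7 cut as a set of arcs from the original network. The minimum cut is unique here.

augment #1: 5→1→10→7 push 1
augment #2: 5→0→1→10→7 push 2
augment #3: 5→0→2→3→7 push 7
augment #4: 5→0→12→9→7 push 1
augment #5: 5→13→2→3→7 push 2
augment #6: 5→0→1→4→8→10→7 push 9
augment #7: 5→0→12→1→4→8→10→7 push 4
augment #8: 5→13→2→6→4→8→10→7 push 3
augment #9: 5→13→2→9→11→4→8→10→7 push 3
max flow = 32; residual-reachable set from 5 gives S-side
cut edges (S→T): {(0,1), (0,2), (0,12), (5,1), (13,2)} total cap 32

Min-cut arcs: {(0,1), (0,2), (0,12), (5,1), (13,2)} (total capacity 32)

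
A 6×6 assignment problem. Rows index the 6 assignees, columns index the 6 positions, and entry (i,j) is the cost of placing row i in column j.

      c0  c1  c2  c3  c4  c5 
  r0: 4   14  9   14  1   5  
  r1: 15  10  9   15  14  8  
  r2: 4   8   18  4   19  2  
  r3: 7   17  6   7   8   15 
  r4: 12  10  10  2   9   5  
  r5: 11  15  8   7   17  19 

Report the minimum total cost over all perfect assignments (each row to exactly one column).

Minimum assignment cost: 30

optimal assignment: row0→col4 (cost 1), row1→col1 (cost 10), row2→col5 (cost 2), row3→col0 (cost 7), row4→col3 (cost 2), row5→col2 (cost 8)
total = 1 + 10 + 2 + 7 + 2 + 8 = 30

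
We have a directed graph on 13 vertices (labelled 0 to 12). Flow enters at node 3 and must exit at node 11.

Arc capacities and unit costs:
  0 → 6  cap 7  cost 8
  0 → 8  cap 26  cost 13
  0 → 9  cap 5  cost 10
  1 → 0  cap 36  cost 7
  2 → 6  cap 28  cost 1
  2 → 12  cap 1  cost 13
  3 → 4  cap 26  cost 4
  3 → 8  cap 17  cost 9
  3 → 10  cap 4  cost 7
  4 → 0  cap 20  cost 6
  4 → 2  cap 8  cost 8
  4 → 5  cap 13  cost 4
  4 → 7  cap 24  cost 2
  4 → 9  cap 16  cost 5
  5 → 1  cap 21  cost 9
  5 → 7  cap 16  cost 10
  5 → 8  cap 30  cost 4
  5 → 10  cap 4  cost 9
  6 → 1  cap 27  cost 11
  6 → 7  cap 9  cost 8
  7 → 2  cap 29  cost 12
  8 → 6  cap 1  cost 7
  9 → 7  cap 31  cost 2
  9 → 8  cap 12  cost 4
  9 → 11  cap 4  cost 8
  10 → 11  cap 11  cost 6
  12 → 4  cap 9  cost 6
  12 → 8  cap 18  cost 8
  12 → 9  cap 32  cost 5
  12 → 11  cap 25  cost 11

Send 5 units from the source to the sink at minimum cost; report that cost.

Minimum cost for 5 units: 69

shortest-cost path #1: 3→10→11 push 4 @ unit cost 13 (adds 52)
shortest-cost path #2: 3→4→9→11 push 1 @ unit cost 17 (adds 17)
total cost = 69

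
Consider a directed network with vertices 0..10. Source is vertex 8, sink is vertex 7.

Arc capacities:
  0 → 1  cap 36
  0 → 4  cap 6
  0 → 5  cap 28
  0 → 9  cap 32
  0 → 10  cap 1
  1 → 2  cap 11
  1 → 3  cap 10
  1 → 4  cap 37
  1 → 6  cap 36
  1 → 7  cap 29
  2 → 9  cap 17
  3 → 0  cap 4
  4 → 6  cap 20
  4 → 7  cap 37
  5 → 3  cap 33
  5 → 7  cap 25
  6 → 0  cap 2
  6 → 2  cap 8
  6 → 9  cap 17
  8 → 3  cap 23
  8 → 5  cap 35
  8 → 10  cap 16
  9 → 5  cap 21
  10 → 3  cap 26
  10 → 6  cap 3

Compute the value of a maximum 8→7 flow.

Maximum flow value: 31

augment #1: 8→5→7 bottleneck 25, total now 25
augment #2: 8→3→0→1→7 bottleneck 4, total now 29
augment #3: 8→10→6→0→1→7 bottleneck 2, total now 31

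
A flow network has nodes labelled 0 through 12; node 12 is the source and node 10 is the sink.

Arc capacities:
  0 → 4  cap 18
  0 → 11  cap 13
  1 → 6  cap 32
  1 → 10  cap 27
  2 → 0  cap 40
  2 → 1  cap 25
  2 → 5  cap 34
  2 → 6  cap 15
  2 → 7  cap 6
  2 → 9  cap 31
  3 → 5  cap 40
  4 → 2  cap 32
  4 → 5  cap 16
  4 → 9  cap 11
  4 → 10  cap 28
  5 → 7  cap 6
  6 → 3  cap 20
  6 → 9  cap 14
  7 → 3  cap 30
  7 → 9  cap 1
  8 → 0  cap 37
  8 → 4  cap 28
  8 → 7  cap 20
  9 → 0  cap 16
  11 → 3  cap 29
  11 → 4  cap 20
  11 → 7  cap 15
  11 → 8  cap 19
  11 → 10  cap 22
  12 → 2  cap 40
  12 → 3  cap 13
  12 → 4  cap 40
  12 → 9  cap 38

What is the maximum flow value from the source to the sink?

augment #1: 12→4→10 bottleneck 28, total now 28
augment #2: 12→2→1→10 bottleneck 25, total now 53
augment #3: 12→2→0→11→10 bottleneck 13, total now 66

Maximum flow value: 66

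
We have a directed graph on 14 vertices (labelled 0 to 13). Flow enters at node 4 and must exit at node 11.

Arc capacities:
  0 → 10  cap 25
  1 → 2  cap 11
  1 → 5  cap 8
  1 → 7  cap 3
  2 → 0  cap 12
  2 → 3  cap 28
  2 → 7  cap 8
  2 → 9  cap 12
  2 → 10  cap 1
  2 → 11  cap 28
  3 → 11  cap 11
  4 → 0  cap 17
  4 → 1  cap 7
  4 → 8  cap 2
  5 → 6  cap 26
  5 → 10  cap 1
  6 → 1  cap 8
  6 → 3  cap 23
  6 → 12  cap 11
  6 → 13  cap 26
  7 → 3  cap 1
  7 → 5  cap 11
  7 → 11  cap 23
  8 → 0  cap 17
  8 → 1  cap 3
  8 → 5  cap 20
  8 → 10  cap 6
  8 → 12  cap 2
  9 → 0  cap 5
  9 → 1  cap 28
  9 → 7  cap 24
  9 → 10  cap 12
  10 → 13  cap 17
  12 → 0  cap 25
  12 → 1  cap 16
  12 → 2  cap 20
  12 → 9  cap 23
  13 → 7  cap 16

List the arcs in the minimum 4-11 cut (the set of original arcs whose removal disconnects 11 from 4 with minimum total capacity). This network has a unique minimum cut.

Min-cut arcs: {(4,1), (4,8), (13,7)} (total capacity 25)

augment #1: 4→1→2→11 push 7
augment #2: 4→8→1→2→11 push 2
augment #3: 4→0→10→13→7→11 push 16
max flow = 25; residual-reachable set from 4 gives S-side
cut edges (S→T): {(4,1), (4,8), (13,7)} total cap 25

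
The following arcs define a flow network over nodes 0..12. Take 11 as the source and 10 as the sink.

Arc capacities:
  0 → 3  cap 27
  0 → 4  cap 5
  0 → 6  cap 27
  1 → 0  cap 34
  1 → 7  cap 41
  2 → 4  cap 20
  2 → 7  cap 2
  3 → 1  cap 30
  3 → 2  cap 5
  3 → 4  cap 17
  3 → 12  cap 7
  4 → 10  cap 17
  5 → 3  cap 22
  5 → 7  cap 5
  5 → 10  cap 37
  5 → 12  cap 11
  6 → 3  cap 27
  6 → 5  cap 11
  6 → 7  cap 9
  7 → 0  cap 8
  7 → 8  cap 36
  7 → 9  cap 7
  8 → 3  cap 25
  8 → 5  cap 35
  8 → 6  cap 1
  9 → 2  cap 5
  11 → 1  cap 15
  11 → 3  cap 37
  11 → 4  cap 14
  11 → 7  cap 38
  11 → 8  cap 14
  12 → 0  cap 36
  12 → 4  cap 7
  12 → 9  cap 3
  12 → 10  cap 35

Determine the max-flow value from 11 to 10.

augment #1: 11→4→10 bottleneck 14, total now 14
augment #2: 11→3→4→10 bottleneck 3, total now 17
augment #3: 11→3→12→10 bottleneck 7, total now 24
augment #4: 11→8→5→10 bottleneck 14, total now 38
augment #5: 11→7→8→5→10 bottleneck 21, total now 59
augment #6: 11→1→0→6→5→10 bottleneck 2, total now 61
augment #7: 11→1→0→6→5→12→10 bottleneck 9, total now 70

Maximum flow value: 70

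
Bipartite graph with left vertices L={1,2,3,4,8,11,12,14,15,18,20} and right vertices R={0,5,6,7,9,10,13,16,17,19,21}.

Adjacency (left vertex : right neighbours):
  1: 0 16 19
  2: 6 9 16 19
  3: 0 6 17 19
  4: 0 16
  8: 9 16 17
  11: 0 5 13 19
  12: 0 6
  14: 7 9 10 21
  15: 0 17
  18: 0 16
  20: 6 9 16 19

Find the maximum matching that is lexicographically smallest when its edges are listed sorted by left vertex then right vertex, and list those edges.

|M| = 8 (so the lex-smallest maximum matching has 8 edges)
process left vertices in ascending order; for each, take the smallest-labelled available neighbour that still permits 8 edges overall, or leave it unmatched if none does
lex-smallest matching: {1-0, 2-6, 3-17, 4-16, 8-9, 11-5, 14-7, 20-19}

Lex-smallest maximum matching: {(1,0), (2,6), (3,17), (4,16), (8,9), (11,5), (14,7), (20,19)}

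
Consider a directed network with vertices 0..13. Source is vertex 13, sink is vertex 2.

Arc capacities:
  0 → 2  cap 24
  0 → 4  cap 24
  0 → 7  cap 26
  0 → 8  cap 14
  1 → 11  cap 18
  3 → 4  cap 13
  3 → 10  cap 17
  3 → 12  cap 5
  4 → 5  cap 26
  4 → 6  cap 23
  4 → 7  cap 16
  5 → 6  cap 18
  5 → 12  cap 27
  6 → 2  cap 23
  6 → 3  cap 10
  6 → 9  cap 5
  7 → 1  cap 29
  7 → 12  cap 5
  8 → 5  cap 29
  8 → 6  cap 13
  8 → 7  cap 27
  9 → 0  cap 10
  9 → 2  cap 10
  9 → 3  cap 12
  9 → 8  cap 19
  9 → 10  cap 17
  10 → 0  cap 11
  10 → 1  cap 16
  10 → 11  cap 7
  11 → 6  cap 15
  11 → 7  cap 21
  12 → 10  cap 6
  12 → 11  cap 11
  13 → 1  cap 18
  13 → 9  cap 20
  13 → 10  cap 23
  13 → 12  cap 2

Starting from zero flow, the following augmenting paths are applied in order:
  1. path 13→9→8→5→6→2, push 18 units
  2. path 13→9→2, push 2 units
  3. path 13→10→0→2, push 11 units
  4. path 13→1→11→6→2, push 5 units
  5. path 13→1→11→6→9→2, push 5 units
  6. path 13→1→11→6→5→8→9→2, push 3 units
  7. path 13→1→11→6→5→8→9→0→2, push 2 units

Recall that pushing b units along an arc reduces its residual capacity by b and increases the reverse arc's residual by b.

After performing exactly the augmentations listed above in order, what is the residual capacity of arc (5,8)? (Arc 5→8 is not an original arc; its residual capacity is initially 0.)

after path 1 (13→9→8→5→6→2, push 18): res(5,8)=18
after path 2 (13→9→2, push 2): res(5,8)=18
after path 3 (13→10→0→2, push 11): res(5,8)=18
after path 4 (13→1→11→6→2, push 5): res(5,8)=18
after path 5 (13→1→11→6→9→2, push 5): res(5,8)=18
after path 6 (13→1→11→6→5→8→9→2, push 3): res(5,8)=15
after path 7 (13→1→11→6→5→8→9→0→2, push 2): res(5,8)=13

Residual capacity of (5,8): 13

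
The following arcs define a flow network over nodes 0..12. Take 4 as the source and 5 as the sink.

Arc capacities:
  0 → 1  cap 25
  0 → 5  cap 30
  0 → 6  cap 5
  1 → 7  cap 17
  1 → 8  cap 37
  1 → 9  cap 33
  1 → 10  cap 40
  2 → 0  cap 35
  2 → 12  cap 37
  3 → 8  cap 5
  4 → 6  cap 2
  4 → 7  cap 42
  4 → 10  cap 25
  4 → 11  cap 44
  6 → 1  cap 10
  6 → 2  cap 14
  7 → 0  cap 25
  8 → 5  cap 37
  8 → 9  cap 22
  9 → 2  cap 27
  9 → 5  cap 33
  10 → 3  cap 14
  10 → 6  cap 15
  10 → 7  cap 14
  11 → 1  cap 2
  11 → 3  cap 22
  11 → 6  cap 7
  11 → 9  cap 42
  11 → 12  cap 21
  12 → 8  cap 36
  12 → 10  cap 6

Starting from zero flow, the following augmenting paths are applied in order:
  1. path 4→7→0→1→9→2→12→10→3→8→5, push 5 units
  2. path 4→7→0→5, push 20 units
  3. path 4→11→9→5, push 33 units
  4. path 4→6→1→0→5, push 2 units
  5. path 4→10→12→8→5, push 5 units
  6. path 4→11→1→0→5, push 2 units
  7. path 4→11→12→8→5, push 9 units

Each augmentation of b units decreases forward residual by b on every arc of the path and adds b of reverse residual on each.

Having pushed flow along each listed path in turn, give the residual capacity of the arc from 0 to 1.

Residual capacity of (0,1): 24

after path 1 (4→7→0→1→9→2→12→10→3→8→5, push 5): res(0,1)=20
after path 2 (4→7→0→5, push 20): res(0,1)=20
after path 3 (4→11→9→5, push 33): res(0,1)=20
after path 4 (4→6→1→0→5, push 2): res(0,1)=22
after path 5 (4→10→12→8→5, push 5): res(0,1)=22
after path 6 (4→11→1→0→5, push 2): res(0,1)=24
after path 7 (4→11→12→8→5, push 9): res(0,1)=24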